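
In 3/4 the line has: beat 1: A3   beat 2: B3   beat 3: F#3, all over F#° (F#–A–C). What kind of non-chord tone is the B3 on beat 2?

The harmony at that moment is F# diminished triad (F#, A, C); B3 is not a chord tone.
It is approached by step up from A3 and left by leap down to F#3.
Step in, leap out, on a weak beat — an escape tone.

Escape tone.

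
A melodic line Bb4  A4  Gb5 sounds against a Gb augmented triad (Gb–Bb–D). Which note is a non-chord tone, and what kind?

The harmony at that moment is Gb augmented triad (Gb, Bb, D); A4 is not a chord tone.
It is approached by step down from Bb4 and left by leap up to Gb5.
Step in, leap out — an escape tone.

A4 is an escape tone.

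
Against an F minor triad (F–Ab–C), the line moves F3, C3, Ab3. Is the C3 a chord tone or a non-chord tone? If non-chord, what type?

F minor triad contains F, Ab, C; C is the fifth, so it is a chord tone.

Chord tone (the fifth of F minor triad).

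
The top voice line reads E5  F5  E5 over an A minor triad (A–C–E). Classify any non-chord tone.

F5 is a neighbor tone.

The harmony at that moment is A minor triad (A, C, E); F5 is not a chord tone.
It is approached by step up from E5 and left by step down to E5.
Step away and step back to the same note — a neighbor tone (upper neighbor).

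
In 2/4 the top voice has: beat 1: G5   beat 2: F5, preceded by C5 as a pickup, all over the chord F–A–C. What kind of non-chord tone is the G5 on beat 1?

Appoggiatura.

The harmony at that moment is F major triad (F, A, C); G5 is not a chord tone.
It is approached by leap up from C5 and left by step down to F5.
Leap in, step out, metrically accented — an appoggiatura.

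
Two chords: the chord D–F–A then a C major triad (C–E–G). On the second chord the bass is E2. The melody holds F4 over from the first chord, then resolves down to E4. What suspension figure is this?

At the second chord the bass is E2. The suspended F4 lies a ninth above the bass; after resolving down by step to E4, the interval above the bass becomes an octave.
Suspension figures are named by those two intervals: 9–8.

9–8 suspension.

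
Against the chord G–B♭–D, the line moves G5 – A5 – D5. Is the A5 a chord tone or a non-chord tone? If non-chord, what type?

The harmony at that moment is G minor triad (G, B♭, D); A5 is not a chord tone.
It is approached by step up from G5 and left by leap down to D5.
Step in, leap out — an escape tone.

Non-chord tone — an escape tone.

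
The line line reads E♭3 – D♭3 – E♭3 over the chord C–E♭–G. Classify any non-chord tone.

D♭3 is a neighbor tone.

The harmony at that moment is C minor triad (C, E♭, G); D♭3 is not a chord tone.
It is approached by step down from E♭3 and left by step up to E♭3.
Step away and step back to the same note — a neighbor tone (lower neighbor).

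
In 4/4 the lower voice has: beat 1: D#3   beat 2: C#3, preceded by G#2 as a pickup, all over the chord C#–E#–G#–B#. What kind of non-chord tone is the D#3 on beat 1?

The harmony at that moment is C# major seventh chord (C#, E#, G#, B#); D#3 is not a chord tone.
It is approached by leap up from G#2 and left by step down to C#3.
Leap in, step out, metrically accented — an appoggiatura.

Appoggiatura.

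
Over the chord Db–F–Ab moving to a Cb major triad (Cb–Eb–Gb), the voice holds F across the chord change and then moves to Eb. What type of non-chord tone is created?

F is a suspension.

The harmony at that moment is Cb major triad (Cb, Eb, Gb); F is not a chord tone.
It is held over (the same pitch as the preceding F) and left by step down to Eb.
Held over from the previous chord and resolving down by step — a suspension.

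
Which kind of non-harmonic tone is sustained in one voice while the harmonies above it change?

Pedal tone.

Approach: none. Departure: none — a single pitch is sustained while the chords change around it, passing through harmonies that do not contain it.
No melodic motion at all; the dissonance is created entirely by the moving harmonies against the stationary note — a pedal tone (pedal point).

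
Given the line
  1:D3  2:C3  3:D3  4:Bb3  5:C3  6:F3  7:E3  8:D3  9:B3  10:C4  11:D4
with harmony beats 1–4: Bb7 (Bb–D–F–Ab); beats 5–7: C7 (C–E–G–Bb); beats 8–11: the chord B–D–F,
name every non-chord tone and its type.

The harmony at that moment is Bb dominant seventh chord (Bb, D, F, Ab); C3 is not a chord tone.
It is approached by step down from D3 and left by step up to D3.
Step away and step back to the same note — a neighbor tone (lower neighbor).
The harmony at that moment is C dominant seventh chord (C, E, G, Bb); F3 is not a chord tone.
It is approached by leap up from C3 and left by step down to E3.
Leap in, step out — an appoggiatura.
The harmony at that moment is B diminished triad (B, D, F); C4 is not a chord tone.
It is approached by step up from B3 and left by step up to D4.
Step in, step out in the same direction — a passing tone.

C3 (beat 2) — neighbor tone; F3 (beat 6) — appoggiatura; C4 (beat 10) — passing tone.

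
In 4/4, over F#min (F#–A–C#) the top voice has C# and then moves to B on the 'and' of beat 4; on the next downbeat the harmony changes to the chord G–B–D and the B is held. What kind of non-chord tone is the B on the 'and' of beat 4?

Anticipation.

The harmony at that moment is F# minor triad (F#, A, C#); B is not a chord tone.
It is approached by step down from C# and then sustained as the same pitch into the next harmony.
Arriving early and becoming a chord tone when the harmony changes — an anticipation.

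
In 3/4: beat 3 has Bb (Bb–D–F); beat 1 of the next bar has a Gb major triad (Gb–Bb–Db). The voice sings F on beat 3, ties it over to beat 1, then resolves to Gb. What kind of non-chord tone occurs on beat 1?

Retardation.

The harmony at that moment is Gb major triad (Gb, Bb, Db); F is not a chord tone.
It is held over (the same pitch as the preceding F) and left by step up to Gb.
Held over from the previous chord and resolving up by step — a retardation.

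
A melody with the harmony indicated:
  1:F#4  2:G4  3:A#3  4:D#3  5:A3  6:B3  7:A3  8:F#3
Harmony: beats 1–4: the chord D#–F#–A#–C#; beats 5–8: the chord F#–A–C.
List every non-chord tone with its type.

G4 (beat 2) — escape tone; B3 (beat 6) — neighbor tone.

The harmony at that moment is D# minor seventh chord (D#, F#, A#, C#); G4 is not a chord tone.
It is approached by step up from F#4 and left by leap down to A#3.
Step in, leap out — an escape tone.
The harmony at that moment is F# diminished triad (F#, A, C); B3 is not a chord tone.
It is approached by step up from A3 and left by step down to A3.
Step away and step back to the same note — a neighbor tone (upper neighbor).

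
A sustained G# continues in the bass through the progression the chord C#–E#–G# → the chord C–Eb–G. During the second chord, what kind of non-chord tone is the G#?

Pedal tone (pedal point).

The harmony at that moment is C minor triad (C, Eb, G); G# is not a chord tone.
It is held over (the same pitch as the preceding G#) and then sustained as the same pitch into the next harmony.
Sustained through a change of harmony — a pedal tone.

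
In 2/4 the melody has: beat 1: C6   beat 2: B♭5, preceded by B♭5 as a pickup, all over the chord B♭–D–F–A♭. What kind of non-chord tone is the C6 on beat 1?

Upper neighbor tone.

The harmony at that moment is B♭ dominant seventh chord (B♭, D, F, A♭); C6 is not a chord tone.
It is approached by step up from B♭5 and left by step down to B♭5.
Step away and step back to the same note — a neighbor tone (upper neighbor).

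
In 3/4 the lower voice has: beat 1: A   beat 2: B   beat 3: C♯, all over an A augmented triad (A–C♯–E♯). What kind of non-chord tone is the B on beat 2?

The harmony at that moment is A augmented triad (A, C♯, E♯); B is not a chord tone.
It is approached by step up from A and left by step up to C♯.
Step in, step out in the same direction — a passing tone.

Passing tone.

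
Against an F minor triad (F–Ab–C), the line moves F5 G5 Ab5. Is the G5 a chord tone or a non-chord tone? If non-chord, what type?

The harmony at that moment is F minor triad (F, Ab, C); G5 is not a chord tone.
It is approached by step up from F5 and left by step up to Ab5.
Step in, step out in the same direction — a passing tone.

Non-chord tone — a passing tone.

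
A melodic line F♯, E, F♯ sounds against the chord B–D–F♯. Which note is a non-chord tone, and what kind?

E is a neighbor tone.

The harmony at that moment is B minor triad (B, D, F♯); E is not a chord tone.
It is approached by step down from F♯ and left by step up to F♯.
Step away and step back to the same note — a neighbor tone (lower neighbor).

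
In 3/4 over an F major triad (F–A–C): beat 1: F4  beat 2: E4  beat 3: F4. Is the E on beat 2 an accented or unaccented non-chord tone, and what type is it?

The harmony at that moment is F major triad (F, A, C); E4 is not a chord tone.
It is approached by step down from F4 and left by step up to F4.
Step away and step back to the same note — a neighbor tone (lower neighbor).
It falls on a weak beat, so it is unaccented.

Unaccented neighbor tone.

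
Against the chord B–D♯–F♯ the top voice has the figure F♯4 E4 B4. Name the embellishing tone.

The harmony at that moment is B major triad (B, D♯, F♯); E4 is not a chord tone.
It is approached by step down from F♯4 and left by leap up to B4.
Step in, leap out — an escape tone.

E4 is an escape tone.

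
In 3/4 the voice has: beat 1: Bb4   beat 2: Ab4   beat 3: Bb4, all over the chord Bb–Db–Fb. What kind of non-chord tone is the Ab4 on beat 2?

The harmony at that moment is Bb diminished triad (Bb, Db, Fb); Ab4 is not a chord tone.
It is approached by step down from Bb4 and left by step up to Bb4.
Step away and step back to the same note — a neighbor tone (lower neighbor).

Lower neighbor tone.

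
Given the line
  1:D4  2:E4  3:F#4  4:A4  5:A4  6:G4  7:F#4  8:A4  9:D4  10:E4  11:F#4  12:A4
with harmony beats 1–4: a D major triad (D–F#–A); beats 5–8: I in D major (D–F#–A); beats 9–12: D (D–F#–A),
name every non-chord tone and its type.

E4 (beat 2) — passing tone; G4 (beat 6) — passing tone; E4 (beat 10) — passing tone.

The harmony at that moment is D major triad (D, F#, A); E4 is not a chord tone.
It is approached by step up from D4 and left by step up to F#4.
Step in, step out in the same direction — a passing tone.
The harmony at that moment is D major triad (D, F#, A); G4 is not a chord tone.
It is approached by step down from A4 and left by step down to F#4.
Step in, step out in the same direction — a passing tone.
The harmony at that moment is D major triad (D, F#, A); E4 is not a chord tone.
It is approached by step up from D4 and left by step up to F#4.
Step in, step out in the same direction — a passing tone.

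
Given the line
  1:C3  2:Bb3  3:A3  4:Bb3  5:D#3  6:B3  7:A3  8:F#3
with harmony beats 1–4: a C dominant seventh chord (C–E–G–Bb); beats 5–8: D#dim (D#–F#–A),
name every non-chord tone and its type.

The harmony at that moment is C dominant seventh chord (C, E, G, Bb); A3 is not a chord tone.
It is approached by step down from Bb3 and left by step up to Bb3.
Step away and step back to the same note — a neighbor tone (lower neighbor).
The harmony at that moment is D# diminished triad (D#, F#, A); B3 is not a chord tone.
It is approached by leap up from D#3 and left by step down to A3.
Leap in, step out — an appoggiatura.

A3 (beat 3) — neighbor tone; B3 (beat 6) — appoggiatura.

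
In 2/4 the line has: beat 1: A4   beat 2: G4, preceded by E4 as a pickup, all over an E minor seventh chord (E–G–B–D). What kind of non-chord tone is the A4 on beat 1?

The harmony at that moment is E minor seventh chord (E, G, B, D); A4 is not a chord tone.
It is approached by leap up from E4 and left by step down to G4.
Leap in, step out, metrically accented — an appoggiatura.

Appoggiatura.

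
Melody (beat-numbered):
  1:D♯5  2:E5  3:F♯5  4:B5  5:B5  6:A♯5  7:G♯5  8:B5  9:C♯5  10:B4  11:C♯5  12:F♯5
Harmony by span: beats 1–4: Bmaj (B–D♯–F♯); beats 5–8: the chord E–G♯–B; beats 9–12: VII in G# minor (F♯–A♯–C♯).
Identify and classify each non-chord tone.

The harmony at that moment is B major triad (B, D♯, F♯); E5 is not a chord tone.
It is approached by step up from D♯5 and left by step up to F♯5.
Step in, step out in the same direction — a passing tone.
The harmony at that moment is E major triad (E, G♯, B); A♯5 is not a chord tone.
It is approached by step down from B5 and left by step down to G♯5.
Step in, step out in the same direction — a passing tone.
The harmony at that moment is F♯ major triad (F♯, A♯, C♯); B4 is not a chord tone.
It is approached by step down from C♯5 and left by step up to C♯5.
Step away and step back to the same note — a neighbor tone (lower neighbor).

E5 (beat 2) — passing tone; A♯5 (beat 6) — passing tone; B4 (beat 10) — neighbor tone.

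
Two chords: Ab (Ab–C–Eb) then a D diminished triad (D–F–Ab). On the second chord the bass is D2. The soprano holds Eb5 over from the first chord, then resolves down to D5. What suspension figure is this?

At the second chord the bass is D2. The suspended Eb5 lies a ninth above the bass; after resolving down by step to D5, the interval above the bass becomes an octave.
Suspension figures are named by those two intervals: 9–8.

9–8 suspension.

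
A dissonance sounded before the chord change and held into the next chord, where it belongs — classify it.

Anticipation.

Approach: ahead of the chord change (typically by step), so it is dissonant against the current harmony. Departure: none — the same pitch is restated or held and is a chord tone of the new harmony.
Dissonant first, consonant once the harmony catches up: the note simply arrives early — an anticipation. (The reverse timing, consonant first and dissonant after the change, would be a suspension or retardation.)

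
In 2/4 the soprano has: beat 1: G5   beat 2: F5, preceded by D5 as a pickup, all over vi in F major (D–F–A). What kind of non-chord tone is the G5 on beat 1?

Appoggiatura.

The harmony at that moment is D minor triad (D, F, A); G5 is not a chord tone.
It is approached by leap up from D5 and left by step down to F5.
Leap in, step out, metrically accented — an appoggiatura.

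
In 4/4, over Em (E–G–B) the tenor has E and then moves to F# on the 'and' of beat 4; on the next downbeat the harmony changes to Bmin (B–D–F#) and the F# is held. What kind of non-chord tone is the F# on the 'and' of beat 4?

Anticipation.

The harmony at that moment is E minor triad (E, G, B); F# is not a chord tone.
It is approached by step up from E and then sustained as the same pitch into the next harmony.
Arriving early and becoming a chord tone when the harmony changes — an anticipation.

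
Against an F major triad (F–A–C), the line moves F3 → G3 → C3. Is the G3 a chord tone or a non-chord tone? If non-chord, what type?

The harmony at that moment is F major triad (F, A, C); G3 is not a chord tone.
It is approached by step up from F3 and left by leap down to C3.
Step in, leap out — an escape tone.

Non-chord tone — an escape tone.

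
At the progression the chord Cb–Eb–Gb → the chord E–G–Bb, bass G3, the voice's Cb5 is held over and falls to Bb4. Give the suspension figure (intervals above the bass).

4–3 suspension.

At the second chord the bass is G3. The suspended Cb5 lies a fourth above the bass; after resolving down by step to Bb4, the interval above the bass becomes a third.
Suspension figures are named by those two intervals: 4–3.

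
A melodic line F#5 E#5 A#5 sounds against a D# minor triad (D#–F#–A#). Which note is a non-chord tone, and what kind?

E#5 is an escape tone.

The harmony at that moment is D# minor triad (D#, F#, A#); E#5 is not a chord tone.
It is approached by step down from F#5 and left by leap up to A#5.
Step in, leap out — an escape tone.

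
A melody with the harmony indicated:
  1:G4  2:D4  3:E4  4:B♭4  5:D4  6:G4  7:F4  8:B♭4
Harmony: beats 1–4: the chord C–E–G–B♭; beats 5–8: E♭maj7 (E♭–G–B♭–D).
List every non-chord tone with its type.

D4 (beat 2) — appoggiatura; F4 (beat 7) — escape tone.

The harmony at that moment is C dominant seventh chord (C, E, G, B♭); D4 is not a chord tone.
It is approached by leap down from G4 and left by step up to E4.
Leap in, step out — an appoggiatura.
The harmony at that moment is E♭ major seventh chord (E♭, G, B♭, D); F4 is not a chord tone.
It is approached by step down from G4 and left by leap up to B♭4.
Step in, leap out — an escape tone.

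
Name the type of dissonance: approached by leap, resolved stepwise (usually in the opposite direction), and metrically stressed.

Approach: by leap. Departure: by step. Metric position: strong.
Leap in, step out, in a metrically strong position — an appoggiatura. (It is the mirror image of the escape tone, which steps in and leaps out from a weak position.)

Appoggiatura.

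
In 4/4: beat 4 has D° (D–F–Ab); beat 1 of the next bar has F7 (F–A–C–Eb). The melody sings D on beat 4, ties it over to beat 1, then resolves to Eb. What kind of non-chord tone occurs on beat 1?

Retardation.

The harmony at that moment is F dominant seventh chord (F, A, C, Eb); D is not a chord tone.
It is held over (the same pitch as the preceding D) and left by step up to Eb.
Held over from the previous chord and resolving up by step — a retardation.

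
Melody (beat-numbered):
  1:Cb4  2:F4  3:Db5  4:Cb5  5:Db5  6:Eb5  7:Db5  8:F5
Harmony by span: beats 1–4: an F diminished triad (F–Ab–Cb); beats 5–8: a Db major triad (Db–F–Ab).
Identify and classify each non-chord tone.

Db5 (beat 3) — appoggiatura; Eb5 (beat 6) — neighbor tone.

The harmony at that moment is F diminished triad (F, Ab, Cb); Db5 is not a chord tone.
It is approached by leap up from F4 and left by step down to Cb5.
Leap in, step out — an appoggiatura.
The harmony at that moment is Db major triad (Db, F, Ab); Eb5 is not a chord tone.
It is approached by step up from Db5 and left by step down to Db5.
Step away and step back to the same note — a neighbor tone (upper neighbor).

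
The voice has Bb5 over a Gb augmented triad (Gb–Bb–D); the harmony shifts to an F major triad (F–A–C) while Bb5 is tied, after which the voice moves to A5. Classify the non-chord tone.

Bb5 is a suspension.

The harmony at that moment is F major triad (F, A, C); Bb5 is not a chord tone.
It is held over (the same pitch as the preceding Bb5) and left by step down to A5.
Held over from the previous chord and resolving down by step — a suspension.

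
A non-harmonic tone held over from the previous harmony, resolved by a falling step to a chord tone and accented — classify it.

Suspension.

Approach: by preparation — the pitch is first a chord tone, then held (tied or repeated) while the harmony changes under it. Departure: down by step. Metric position: strong.
A prepared dissonance that resolves downward by step — a suspension. (The same figure resolving upward would be a retardation.)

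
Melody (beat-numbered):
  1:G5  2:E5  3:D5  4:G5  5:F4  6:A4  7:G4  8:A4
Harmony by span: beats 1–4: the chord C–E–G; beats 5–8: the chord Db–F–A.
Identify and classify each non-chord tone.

The harmony at that moment is C major triad (C, E, G); D5 is not a chord tone.
It is approached by step down from E5 and left by leap up to G5.
Step in, leap out — an escape tone.
The harmony at that moment is Db augmented triad (Db, F, A); G4 is not a chord tone.
It is approached by step down from A4 and left by step up to A4.
Step away and step back to the same note — a neighbor tone (lower neighbor).

D5 (beat 3) — escape tone; G4 (beat 7) — neighbor tone.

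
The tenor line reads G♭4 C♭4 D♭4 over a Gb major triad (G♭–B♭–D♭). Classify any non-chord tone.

C♭4 is an appoggiatura.

The harmony at that moment is G♭ major triad (G♭, B♭, D♭); C♭4 is not a chord tone.
It is approached by leap down from G♭4 and left by step up to D♭4.
Leap in, step out — an appoggiatura.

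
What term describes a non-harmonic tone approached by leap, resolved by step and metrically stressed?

Appoggiatura.

Approach: by leap. Departure: by step. Metric position: strong.
Leap in, step out, in a metrically strong position — an appoggiatura. (It is the mirror image of the escape tone, which steps in and leaps out from a weak position.)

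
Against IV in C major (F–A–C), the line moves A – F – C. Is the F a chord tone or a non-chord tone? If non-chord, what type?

Chord tone (the root of F major triad).

F major triad contains F, A, C; F is the root, so it is a chord tone.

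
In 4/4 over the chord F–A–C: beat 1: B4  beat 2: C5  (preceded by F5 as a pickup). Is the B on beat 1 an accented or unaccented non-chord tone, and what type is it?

The harmony at that moment is F major triad (F, A, C); B4 is not a chord tone.
It is approached by leap down from F5 and left by step up to C5.
Leap in, step out — an appoggiatura.
It falls on the downbeat, so it is accented.

Accented appoggiatura.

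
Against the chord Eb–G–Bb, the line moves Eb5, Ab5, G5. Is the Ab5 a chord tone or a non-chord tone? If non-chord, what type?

Non-chord tone — an appoggiatura.

The harmony at that moment is Eb major triad (Eb, G, Bb); Ab5 is not a chord tone.
It is approached by leap up from Eb5 and left by step down to G5.
Leap in, step out — an appoggiatura.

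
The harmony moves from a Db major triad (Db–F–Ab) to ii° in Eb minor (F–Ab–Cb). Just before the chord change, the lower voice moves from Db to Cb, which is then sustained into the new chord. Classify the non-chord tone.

Cb is an anticipation.

The harmony at that moment is Db major triad (Db, F, Ab); Cb is not a chord tone.
It is approached by step down from Db and then sustained as the same pitch into the next harmony.
Arriving early and becoming a chord tone when the harmony changes — an anticipation.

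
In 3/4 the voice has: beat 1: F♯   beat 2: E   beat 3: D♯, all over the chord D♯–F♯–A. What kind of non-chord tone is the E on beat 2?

Passing tone.

The harmony at that moment is D♯ diminished triad (D♯, F♯, A); E is not a chord tone.
It is approached by step down from F♯ and left by step down to D♯.
Step in, step out in the same direction — a passing tone.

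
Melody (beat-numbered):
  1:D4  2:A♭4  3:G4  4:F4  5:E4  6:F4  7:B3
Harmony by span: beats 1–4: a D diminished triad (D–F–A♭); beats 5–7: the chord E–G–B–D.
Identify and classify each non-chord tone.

G4 (beat 3) — passing tone; F4 (beat 6) — escape tone.

The harmony at that moment is D diminished triad (D, F, A♭); G4 is not a chord tone.
It is approached by step down from A♭4 and left by step down to F4.
Step in, step out in the same direction — a passing tone.
The harmony at that moment is E minor seventh chord (E, G, B, D); F4 is not a chord tone.
It is approached by step up from E4 and left by leap down to B3.
Step in, leap out — an escape tone.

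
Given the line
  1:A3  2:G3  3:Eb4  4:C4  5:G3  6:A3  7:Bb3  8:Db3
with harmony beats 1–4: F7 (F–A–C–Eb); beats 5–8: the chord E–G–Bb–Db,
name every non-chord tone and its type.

G3 (beat 2) — escape tone; A3 (beat 6) — passing tone.

The harmony at that moment is F dominant seventh chord (F, A, C, Eb); G3 is not a chord tone.
It is approached by step down from A3 and left by leap up to Eb4.
Step in, leap out — an escape tone.
The harmony at that moment is E diminished seventh chord (E, G, Bb, Db); A3 is not a chord tone.
It is approached by step up from G3 and left by step up to Bb3.
Step in, step out in the same direction — a passing tone.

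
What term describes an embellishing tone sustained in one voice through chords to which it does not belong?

Pedal tone.

Approach: none. Departure: none — a single pitch is sustained while the chords change around it, passing through harmonies that do not contain it.
No melodic motion at all; the dissonance is created entirely by the moving harmonies against the stationary note — a pedal tone (pedal point).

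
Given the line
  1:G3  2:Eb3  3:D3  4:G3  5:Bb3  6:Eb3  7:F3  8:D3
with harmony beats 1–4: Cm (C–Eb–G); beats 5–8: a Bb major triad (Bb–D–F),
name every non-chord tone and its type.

D3 (beat 3) — escape tone; Eb3 (beat 6) — appoggiatura.

The harmony at that moment is C minor triad (C, Eb, G); D3 is not a chord tone.
It is approached by step down from Eb3 and left by leap up to G3.
Step in, leap out — an escape tone.
The harmony at that moment is Bb major triad (Bb, D, F); Eb3 is not a chord tone.
It is approached by leap down from Bb3 and left by step up to F3.
Leap in, step out — an appoggiatura.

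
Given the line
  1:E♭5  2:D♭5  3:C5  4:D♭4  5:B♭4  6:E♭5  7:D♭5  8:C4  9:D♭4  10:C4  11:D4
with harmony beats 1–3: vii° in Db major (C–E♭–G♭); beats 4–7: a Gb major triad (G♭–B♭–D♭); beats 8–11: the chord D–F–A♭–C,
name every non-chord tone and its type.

D♭5 (beat 2) — passing tone; E♭5 (beat 6) — appoggiatura; D♭4 (beat 9) — neighbor tone.

The harmony at that moment is C diminished triad (C, E♭, G♭); D♭5 is not a chord tone.
It is approached by step down from E♭5 and left by step down to C5.
Step in, step out in the same direction — a passing tone.
The harmony at that moment is G♭ major triad (G♭, B♭, D♭); E♭5 is not a chord tone.
It is approached by leap up from B♭4 and left by step down to D♭5.
Leap in, step out — an appoggiatura.
The harmony at that moment is D half-diminished seventh chord (D, F, A♭, C); D♭4 is not a chord tone.
It is approached by step up from C4 and left by step down to C4.
Step away and step back to the same note — a neighbor tone (upper neighbor).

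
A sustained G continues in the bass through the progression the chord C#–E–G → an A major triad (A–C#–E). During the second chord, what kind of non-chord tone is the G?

Pedal tone (pedal point).

The harmony at that moment is A major triad (A, C#, E); G is not a chord tone.
It is held over (the same pitch as the preceding G) and then sustained as the same pitch into the next harmony.
Sustained through a change of harmony — a pedal tone.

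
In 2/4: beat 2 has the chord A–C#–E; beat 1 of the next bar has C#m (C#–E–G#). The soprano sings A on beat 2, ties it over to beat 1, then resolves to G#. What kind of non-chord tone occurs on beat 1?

The harmony at that moment is C# minor triad (C#, E, G#); A is not a chord tone.
It is held over (the same pitch as the preceding A) and left by step down to G#.
Held over from the previous chord and resolving down by step — a suspension.

Suspension.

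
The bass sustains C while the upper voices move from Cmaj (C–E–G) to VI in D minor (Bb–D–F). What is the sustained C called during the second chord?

The harmony at that moment is Bb major triad (Bb, D, F); C is not a chord tone.
It is held over (the same pitch as the preceding C) and then sustained as the same pitch into the next harmony.
Sustained through a change of harmony — a pedal tone.

Pedal tone (pedal point).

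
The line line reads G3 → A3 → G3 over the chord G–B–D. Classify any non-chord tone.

The harmony at that moment is G major triad (G, B, D); A3 is not a chord tone.
It is approached by step up from G3 and left by step down to G3.
Step away and step back to the same note — a neighbor tone (upper neighbor).

A3 is a neighbor tone.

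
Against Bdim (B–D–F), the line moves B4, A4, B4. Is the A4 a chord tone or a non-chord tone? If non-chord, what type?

Non-chord tone — a neighbor tone.

The harmony at that moment is B diminished triad (B, D, F); A4 is not a chord tone.
It is approached by step down from B4 and left by step up to B4.
Step away and step back to the same note — a neighbor tone (lower neighbor).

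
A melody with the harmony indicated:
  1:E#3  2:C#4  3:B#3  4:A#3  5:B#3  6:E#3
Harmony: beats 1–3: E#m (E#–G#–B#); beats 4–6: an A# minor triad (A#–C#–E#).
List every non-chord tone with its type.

C#4 (beat 2) — appoggiatura; B#3 (beat 5) — escape tone.

The harmony at that moment is E# minor triad (E#, G#, B#); C#4 is not a chord tone.
It is approached by leap up from E#3 and left by step down to B#3.
Leap in, step out — an appoggiatura.
The harmony at that moment is A# minor triad (A#, C#, E#); B#3 is not a chord tone.
It is approached by step up from A#3 and left by leap down to E#3.
Step in, leap out — an escape tone.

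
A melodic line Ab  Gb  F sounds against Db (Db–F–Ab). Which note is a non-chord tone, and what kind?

The harmony at that moment is Db major triad (Db, F, Ab); Gb is not a chord tone.
It is approached by step down from Ab and left by step down to F.
Step in, step out in the same direction — a passing tone.

Gb is a passing tone.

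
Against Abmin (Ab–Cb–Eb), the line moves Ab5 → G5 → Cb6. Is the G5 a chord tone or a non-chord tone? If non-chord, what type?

The harmony at that moment is Ab minor triad (Ab, Cb, Eb); G5 is not a chord tone.
It is approached by step down from Ab5 and left by leap up to Cb6.
Step in, leap out — an escape tone.

Non-chord tone — an escape tone.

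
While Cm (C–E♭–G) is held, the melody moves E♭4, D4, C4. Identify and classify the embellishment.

The harmony at that moment is C minor triad (C, E♭, G); D4 is not a chord tone.
It is approached by step down from E♭4 and left by step down to C4.
Step in, step out in the same direction — a passing tone.

D4 is a passing tone.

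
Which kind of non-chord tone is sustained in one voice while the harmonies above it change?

Pedal tone.

Approach: none. Departure: none — a single pitch is sustained while the chords change around it, passing through harmonies that do not contain it.
No melodic motion at all; the dissonance is created entirely by the moving harmonies against the stationary note — a pedal tone (pedal point).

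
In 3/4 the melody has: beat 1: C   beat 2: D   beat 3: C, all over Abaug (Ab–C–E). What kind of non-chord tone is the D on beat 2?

The harmony at that moment is Ab augmented triad (Ab, C, E); D is not a chord tone.
It is approached by step up from C and left by step down to C.
Step away and step back to the same note — a neighbor tone (upper neighbor).

Upper neighbor tone.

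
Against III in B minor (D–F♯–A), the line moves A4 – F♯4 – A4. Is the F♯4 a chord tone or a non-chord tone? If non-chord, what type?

D major triad contains D, F♯, A; F♯ is the third, so it is a chord tone.

Chord tone (the third of D major triad).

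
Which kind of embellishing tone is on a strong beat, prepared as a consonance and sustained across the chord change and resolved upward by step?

Approach: by preparation — the pitch is first a chord tone, then held (tied or repeated) while the harmony changes under it. Departure: up by step. Metric position: strong.
A prepared dissonance that resolves upward by step — a retardation. (The same figure resolving downward would be a suspension.)

Retardation.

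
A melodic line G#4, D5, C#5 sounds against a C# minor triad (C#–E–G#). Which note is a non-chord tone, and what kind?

The harmony at that moment is C# minor triad (C#, E, G#); D5 is not a chord tone.
It is approached by leap up from G#4 and left by step down to C#5.
Leap in, step out — an appoggiatura.

D5 is an appoggiatura.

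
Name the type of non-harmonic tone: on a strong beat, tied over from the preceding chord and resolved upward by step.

Retardation.

Approach: by preparation — the pitch is first a chord tone, then held (tied or repeated) while the harmony changes under it. Departure: up by step. Metric position: strong.
A prepared dissonance that resolves upward by step — a retardation. (The same figure resolving downward would be a suspension.)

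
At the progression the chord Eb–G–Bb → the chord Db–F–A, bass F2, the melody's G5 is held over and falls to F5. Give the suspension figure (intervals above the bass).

9–8 suspension.

At the second chord the bass is F2. The suspended G5 lies a ninth above the bass; after resolving down by step to F5, the interval above the bass becomes an octave.
Suspension figures are named by those two intervals: 9–8.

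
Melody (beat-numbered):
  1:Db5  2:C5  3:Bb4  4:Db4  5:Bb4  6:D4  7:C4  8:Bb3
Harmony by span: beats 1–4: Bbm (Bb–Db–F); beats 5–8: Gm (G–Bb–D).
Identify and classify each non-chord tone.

C5 (beat 2) — passing tone; C4 (beat 7) — passing tone.

The harmony at that moment is Bb minor triad (Bb, Db, F); C5 is not a chord tone.
It is approached by step down from Db5 and left by step down to Bb4.
Step in, step out in the same direction — a passing tone.
The harmony at that moment is G minor triad (G, Bb, D); C4 is not a chord tone.
It is approached by step down from D4 and left by step down to Bb3.
Step in, step out in the same direction — a passing tone.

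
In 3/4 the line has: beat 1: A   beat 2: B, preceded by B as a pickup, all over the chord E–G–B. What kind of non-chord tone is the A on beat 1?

Lower neighbor tone.

The harmony at that moment is E minor triad (E, G, B); A is not a chord tone.
It is approached by step down from B and left by step up to B.
Step away and step back to the same note — a neighbor tone (lower neighbor).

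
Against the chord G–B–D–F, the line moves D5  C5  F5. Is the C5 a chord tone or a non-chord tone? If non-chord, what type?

Non-chord tone — an escape tone.

The harmony at that moment is G dominant seventh chord (G, B, D, F); C5 is not a chord tone.
It is approached by step down from D5 and left by leap up to F5.
Step in, leap out — an escape tone.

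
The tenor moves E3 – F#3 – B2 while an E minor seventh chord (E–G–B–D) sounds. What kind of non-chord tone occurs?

F#3 is an escape tone.

The harmony at that moment is E minor seventh chord (E, G, B, D); F#3 is not a chord tone.
It is approached by step up from E3 and left by leap down to B2.
Step in, leap out — an escape tone.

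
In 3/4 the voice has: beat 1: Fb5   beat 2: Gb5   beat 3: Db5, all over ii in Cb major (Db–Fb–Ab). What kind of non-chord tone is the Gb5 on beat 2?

The harmony at that moment is Db minor triad (Db, Fb, Ab); Gb5 is not a chord tone.
It is approached by step up from Fb5 and left by leap down to Db5.
Step in, leap out, on a weak beat — an escape tone.

Escape tone.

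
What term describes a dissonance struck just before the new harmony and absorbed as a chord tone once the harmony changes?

Anticipation.

Approach: ahead of the chord change (typically by step), so it is dissonant against the current harmony. Departure: none — the same pitch is restated or held and is a chord tone of the new harmony.
Dissonant first, consonant once the harmony catches up: the note simply arrives early — an anticipation. (The reverse timing, consonant first and dissonant after the change, would be a suspension or retardation.)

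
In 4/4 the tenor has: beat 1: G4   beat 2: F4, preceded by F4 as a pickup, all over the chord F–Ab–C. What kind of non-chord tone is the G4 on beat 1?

The harmony at that moment is F minor triad (F, Ab, C); G4 is not a chord tone.
It is approached by step up from F4 and left by step down to F4.
Step away and step back to the same note — a neighbor tone (upper neighbor).

Upper neighbor tone.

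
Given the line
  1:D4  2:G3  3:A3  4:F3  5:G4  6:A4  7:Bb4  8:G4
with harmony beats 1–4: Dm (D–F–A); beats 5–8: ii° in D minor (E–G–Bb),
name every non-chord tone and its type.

The harmony at that moment is D minor triad (D, F, A); G3 is not a chord tone.
It is approached by leap down from D4 and left by step up to A3.
Leap in, step out — an appoggiatura.
The harmony at that moment is E diminished triad (E, G, Bb); A4 is not a chord tone.
It is approached by step up from G4 and left by step up to Bb4.
Step in, step out in the same direction — a passing tone.

G3 (beat 2) — appoggiatura; A4 (beat 6) — passing tone.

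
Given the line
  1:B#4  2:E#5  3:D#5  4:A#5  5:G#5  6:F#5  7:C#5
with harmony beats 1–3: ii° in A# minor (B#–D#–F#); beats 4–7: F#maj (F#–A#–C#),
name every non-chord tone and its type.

The harmony at that moment is B# diminished triad (B#, D#, F#); E#5 is not a chord tone.
It is approached by leap up from B#4 and left by step down to D#5.
Leap in, step out — an appoggiatura.
The harmony at that moment is F# major triad (F#, A#, C#); G#5 is not a chord tone.
It is approached by step down from A#5 and left by step down to F#5.
Step in, step out in the same direction — a passing tone.

E#5 (beat 2) — appoggiatura; G#5 (beat 5) — passing tone.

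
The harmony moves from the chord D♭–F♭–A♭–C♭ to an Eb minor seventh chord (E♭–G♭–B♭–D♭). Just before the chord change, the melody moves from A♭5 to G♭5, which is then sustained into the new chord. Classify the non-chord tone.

G♭5 is an anticipation.

The harmony at that moment is D♭ minor seventh chord (D♭, F♭, A♭, C♭); G♭5 is not a chord tone.
It is approached by step down from A♭5 and then sustained as the same pitch into the next harmony.
Arriving early and becoming a chord tone when the harmony changes — an anticipation.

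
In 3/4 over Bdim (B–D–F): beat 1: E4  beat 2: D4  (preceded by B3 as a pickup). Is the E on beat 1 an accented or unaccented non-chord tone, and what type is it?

The harmony at that moment is B diminished triad (B, D, F); E4 is not a chord tone.
It is approached by leap up from B3 and left by step down to D4.
Leap in, step out — an appoggiatura.
It falls on the downbeat, so it is accented.

Accented appoggiatura.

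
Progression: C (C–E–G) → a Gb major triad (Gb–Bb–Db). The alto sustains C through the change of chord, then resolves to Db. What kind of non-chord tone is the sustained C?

C is a retardation.

The harmony at that moment is Gb major triad (Gb, Bb, Db); C is not a chord tone.
It is held over (the same pitch as the preceding C) and left by step up to Db.
Held over from the previous chord and resolving up by step — a retardation.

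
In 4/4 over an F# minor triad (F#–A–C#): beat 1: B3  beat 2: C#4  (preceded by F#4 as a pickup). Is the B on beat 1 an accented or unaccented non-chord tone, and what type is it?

Accented appoggiatura.

The harmony at that moment is F# minor triad (F#, A, C#); B3 is not a chord tone.
It is approached by leap down from F#4 and left by step up to C#4.
Leap in, step out — an appoggiatura.
It falls on the downbeat, so it is accented.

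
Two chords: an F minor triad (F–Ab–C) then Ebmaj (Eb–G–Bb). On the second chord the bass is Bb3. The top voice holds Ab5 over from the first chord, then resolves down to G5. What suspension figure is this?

7–6 suspension.

At the second chord the bass is Bb3. The suspended Ab5 lies a seventh above the bass; after resolving down by step to G5, the interval above the bass becomes a sixth.
Suspension figures are named by those two intervals: 7–6.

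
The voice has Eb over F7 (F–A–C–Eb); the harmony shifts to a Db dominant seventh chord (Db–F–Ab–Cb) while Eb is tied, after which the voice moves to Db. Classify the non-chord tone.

Eb is a suspension.

The harmony at that moment is Db dominant seventh chord (Db, F, Ab, Cb); Eb is not a chord tone.
It is held over (the same pitch as the preceding Eb) and left by step down to Db.
Held over from the previous chord and resolving down by step — a suspension.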